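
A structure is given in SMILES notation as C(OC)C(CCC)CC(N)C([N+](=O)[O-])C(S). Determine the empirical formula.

Atom tally by fragment:
  CH3OCH2 → C:2 H:5 O:1
  CH(CH2CH2CH3) → C:4 H:8
  CH2 → C:1 H:2
  CH(NH2) → C:1 H:3 N:1
  CH(NO2) → C:1 H:1 N:1 O:2
  CH2SH → C:1 H:3 S:1
Element totals:
  C: 10
  H: 22
  N: 2
  O: 3
  S: 1
Molecular formula: C10H22N2O3S.
gcd of subscripts (10, 22, 2, 3, 1) = 1, so the empirical formula equals the molecular formula.

C10H22N2O3S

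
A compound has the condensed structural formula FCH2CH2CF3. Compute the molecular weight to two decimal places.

Element totals:
  C: 3
  H: 4
  F: 4
Molecular formula: C3H4F4.
  M = 3(12.011) + 4(1.008) + 4(18.998)
    = 36.033 + 4.032 + 75.992 = 116.057

116.06 g/mol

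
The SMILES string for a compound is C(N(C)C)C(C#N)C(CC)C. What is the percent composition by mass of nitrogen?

18.16%

Atom tally by fragment:
  (CH3)2NCH2 → C:3 H:8 N:1
  CH(CN) → C:2 H:1 N:1
  CH(C2H5) → C:3 H:6
  CH3 → C:1 H:3
Element totals:
  C: 9
  H: 18
  N: 2
Molecular formula: C9H18N2.
Molar mass = 154.257 g/mol.
Mass from N: 2 × 14.007 = 28.014 g/mol.
%N = 28.014 / 154.257 × 100 = 18.16%.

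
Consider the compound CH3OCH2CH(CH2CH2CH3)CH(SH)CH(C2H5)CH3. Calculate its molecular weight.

204.37 g/mol

Atom tally by fragment:
  CH3OCH2 → C:2 H:5 O:1
  CH(CH2CH2CH3) → C:4 H:8
  CH(SH) → C:1 H:2 S:1
  CH(C2H5) → C:3 H:6
  CH3 → C:1 H:3
Element totals:
  C: 11
  H: 24
  O: 1
  S: 1
Molecular formula: C11H24OS.
  M = 11(12.011) + 24(1.008) + 15.999 + 32.06
    = 132.121 + 24.192 + 15.999 + 32.060 = 204.372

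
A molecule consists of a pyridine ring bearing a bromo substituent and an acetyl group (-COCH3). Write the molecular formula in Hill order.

Atom tally by fragment:
  pyridine ring core → C:5 H:5 N:1
  (− 2 ring H displaced by substituents)
  + Br → Br:1
  + COCH3 → C:2 H:3 O:1
Element totals:
  C: 7
  H: 6
  Br: 1
  N: 1
  O: 1

C7H6BrNO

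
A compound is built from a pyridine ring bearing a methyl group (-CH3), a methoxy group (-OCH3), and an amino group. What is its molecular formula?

C7H10N2O

Atom tally by fragment:
  pyridine ring core → C:5 H:5 N:1
  (− 3 ring H displaced by substituents)
  + CH3 → C:1 H:3
  + OCH3 → C:1 H:3 O:1
  + NH2 → N:1 H:2
Element totals:
  C: 7
  H: 10
  N: 2
  O: 1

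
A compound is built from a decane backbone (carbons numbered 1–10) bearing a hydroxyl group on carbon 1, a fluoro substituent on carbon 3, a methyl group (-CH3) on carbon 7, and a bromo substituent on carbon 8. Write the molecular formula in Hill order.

Atom tally by fragment:
  HOCH2 → C:1 H:3 O:1
  CH2 → C:1 H:2
  CH(F) → C:1 H:1 F:1
  CH2 → C:1 H:2
  CH2 → C:1 H:2
  CH2 → C:1 H:2
  CH(CH3) → C:2 H:4
  CH(Br) → C:1 H:1 Br:1
  CH2 → C:1 H:2
  CH3 → C:1 H:3
Element totals:
  C: 11
  H: 22
  Br: 1
  F: 1
  O: 1

C11H22BrFO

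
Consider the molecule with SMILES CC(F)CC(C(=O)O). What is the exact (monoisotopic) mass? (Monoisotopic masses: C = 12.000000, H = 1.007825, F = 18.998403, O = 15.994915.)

120.0587

Atom tally by fragment:
  CH3 → C:1 H:3
  CH(F) → C:1 H:1 F:1
  CH2 → C:1 H:2
  CH2COOH → C:2 H:3 O:2
Element totals:
  C: 5
  H: 9
  F: 1
  O: 2
Molecular formula: C5H9FO2.
  M = 5(12.0) + 9(1.007825) + 18.998403 + 2(15.994915)
    = 60.000000 + 9.070425 + 18.998403 + 31.989830 = 120.058658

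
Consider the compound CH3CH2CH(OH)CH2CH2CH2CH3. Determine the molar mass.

116.20 g/mol

Element totals:
  C: 7
  H: 16
  O: 1
Molecular formula: C7H16O.
  M = 7(12.011) + 16(1.008) + 15.999
    = 84.077 + 16.128 + 15.999 = 116.204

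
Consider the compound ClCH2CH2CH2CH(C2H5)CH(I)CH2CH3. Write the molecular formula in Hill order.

C9H18ClI

Element totals:
  C: 9
  H: 18
  Cl: 1
  I: 1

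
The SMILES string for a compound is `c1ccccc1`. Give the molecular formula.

Atom tally by fragment:
  benzene ring core → C:6 H:6
Element totals:
  C: 6
  H: 6

C6H6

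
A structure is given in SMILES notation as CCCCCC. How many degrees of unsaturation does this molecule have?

Atom tally by fragment:
  CH3 → C:1 H:3
  CH2 → C:1 H:2
  CH2 → C:1 H:2
  CH2 → C:1 H:2
  CH2 → C:1 H:2
  CH3 → C:1 H:3
Element totals:
  C: 6
  H: 14
Molecular formula: C6H14.
DoU = (2C + 2 + N − H − X) / 2 = (2·6 + 2 + 0 − 14 − 0) / 2 = 0.

0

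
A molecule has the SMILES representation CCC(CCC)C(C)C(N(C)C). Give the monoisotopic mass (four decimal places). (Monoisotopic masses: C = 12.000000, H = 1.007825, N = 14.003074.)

Atom tally by fragment:
  CH3 → C:1 H:3
  CH2 → C:1 H:2
  CH(CH2CH2CH3) → C:4 H:8
  CH(CH3) → C:2 H:4
  CH2N(CH3)2 → C:3 H:8 N:1
Element totals:
  C: 11
  H: 25
  N: 1
Molecular formula: C11H25N.
  M = 11(12.0) + 25(1.007825) + 14.003074
    = 132.000000 + 25.195625 + 14.003074 = 171.198699

171.1987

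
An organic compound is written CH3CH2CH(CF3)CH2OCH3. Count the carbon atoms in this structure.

Element totals:
  C: 6
  H: 11
  F: 3
  O: 1

6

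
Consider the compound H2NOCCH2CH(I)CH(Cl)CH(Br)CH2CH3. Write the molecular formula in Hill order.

Element totals:
  C: 7
  H: 12
  Br: 1
  Cl: 1
  I: 1
  N: 1
  O: 1

C7H12BrClINO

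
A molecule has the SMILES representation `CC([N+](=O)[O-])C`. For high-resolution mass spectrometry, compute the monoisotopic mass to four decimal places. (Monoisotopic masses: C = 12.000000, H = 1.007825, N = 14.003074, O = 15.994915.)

Atom tally by fragment:
  CH3 → C:1 H:3
  CH(NO2) → C:1 H:1 N:1 O:2
  CH3 → C:1 H:3
Element totals:
  C: 3
  H: 7
  N: 1
  O: 2
Molecular formula: C3H7NO2.
  M = 3(12.0) + 7(1.007825) + 14.003074 + 2(15.994915)
    = 36.000000 + 7.054775 + 14.003074 + 31.989830 = 89.047679

89.0477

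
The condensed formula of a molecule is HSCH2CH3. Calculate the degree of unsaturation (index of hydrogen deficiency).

0

Atom tally by fragment:
  HSCH2 → C:1 H:3 S:1
  CH3 → C:1 H:3
Element totals:
  C: 2
  H: 6
  S: 1
Molecular formula: C2H6S.
DoU = (2C + 2 + N − H − X) / 2 = (2·2 + 2 + 0 − 6 − 0) / 2 = 0.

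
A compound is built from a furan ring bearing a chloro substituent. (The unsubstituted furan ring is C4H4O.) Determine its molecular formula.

C4H3ClO

Atom tally by fragment:
  furan ring core → C:4 H:4 O:1
  (− 1 ring H displaced by substituents)
  + Cl → Cl:1
Element totals:
  C: 4
  H: 3
  Cl: 1
  O: 1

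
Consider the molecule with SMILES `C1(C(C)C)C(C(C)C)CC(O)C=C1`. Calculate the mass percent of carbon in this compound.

Atom tally by fragment:
  cyclohexene ring core → C:6 H:10
  (− 3 ring H displaced by substituents)
  + CH(CH3)2 → C:3 H:7
  + CH(CH3)2 → C:3 H:7
  + OH → O:1 H:1
Element totals:
  C: 12
  H: 22
  O: 1
Molecular formula: C12H22O.
Molar mass = 182.307 g/mol.
Mass from C: 12 × 12.011 = 144.132 g/mol.
%C = 144.132 / 182.307 × 100 = 79.06%.

79.06%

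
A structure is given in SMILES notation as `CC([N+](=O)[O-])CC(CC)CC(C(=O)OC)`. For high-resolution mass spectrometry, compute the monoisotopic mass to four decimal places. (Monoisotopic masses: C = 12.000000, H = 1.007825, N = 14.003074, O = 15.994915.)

217.1314

Atom tally by fragment:
  CH3 → C:1 H:3
  CH(NO2) → C:1 H:1 N:1 O:2
  CH2 → C:1 H:2
  CH(C2H5) → C:3 H:6
  CH2 → C:1 H:2
  CH2COOCH3 → C:3 H:5 O:2
Element totals:
  C: 10
  H: 19
  N: 1
  O: 4
Molecular formula: C10H19NO4.
  M = 10(12.0) + 19(1.007825) + 14.003074 + 4(15.994915)
    = 120.000000 + 19.148675 + 14.003074 + 63.979660 = 217.131409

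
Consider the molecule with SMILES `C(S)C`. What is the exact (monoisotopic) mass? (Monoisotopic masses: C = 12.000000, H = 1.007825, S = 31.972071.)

Atom tally by fragment:
  HSCH2 → C:1 H:3 S:1
  CH3 → C:1 H:3
Element totals:
  C: 2
  H: 6
  S: 1
Molecular formula: C2H6S.
  M = 2(12.0) + 6(1.007825) + 31.972071
    = 24.000000 + 6.046950 + 31.972071 = 62.019021

62.0190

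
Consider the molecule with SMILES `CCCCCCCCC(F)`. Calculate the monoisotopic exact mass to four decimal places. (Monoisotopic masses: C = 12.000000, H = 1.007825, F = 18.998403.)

Atom tally by fragment:
  CH3 → C:1 H:3
  CH2 → C:1 H:2
  CH2 → C:1 H:2
  CH2 → C:1 H:2
  CH2 → C:1 H:2
  CH2 → C:1 H:2
  CH2 → C:1 H:2
  CH2 → C:1 H:2
  CH2F → C:1 H:2 F:1
Element totals:
  C: 9
  H: 19
  F: 1
Molecular formula: C9H19F.
  M = 9(12.0) + 19(1.007825) + 18.998403
    = 108.000000 + 19.148675 + 18.998403 = 146.147078

146.1471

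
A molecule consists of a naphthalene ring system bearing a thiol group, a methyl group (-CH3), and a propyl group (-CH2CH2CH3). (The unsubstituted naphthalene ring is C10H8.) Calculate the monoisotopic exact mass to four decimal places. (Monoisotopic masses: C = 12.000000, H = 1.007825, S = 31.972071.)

216.0973

Atom tally by fragment:
  naphthalene ring system core → C:10 H:8
  (− 3 ring H displaced by substituents)
  + SH → S:1 H:1
  + CH3 → C:1 H:3
  + CH2CH2CH3 → C:3 H:7
Element totals:
  C: 14
  H: 16
  S: 1
Molecular formula: C14H16S.
  M = 14(12.0) + 16(1.007825) + 31.972071
    = 168.000000 + 16.125200 + 31.972071 = 216.097271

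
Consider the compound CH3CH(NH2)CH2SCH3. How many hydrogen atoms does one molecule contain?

11

Element totals:
  C: 4
  H: 11
  N: 1
  S: 1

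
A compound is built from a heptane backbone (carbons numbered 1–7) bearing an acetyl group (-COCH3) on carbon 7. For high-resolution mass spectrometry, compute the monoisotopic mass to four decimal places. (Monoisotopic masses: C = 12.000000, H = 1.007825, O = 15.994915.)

142.1358

Atom tally by fragment:
  CH3 → C:1 H:3
  CH2 → C:1 H:2
  CH2 → C:1 H:2
  CH2 → C:1 H:2
  CH2 → C:1 H:2
  CH2 → C:1 H:2
  CH2COCH3 → C:3 H:5 O:1
Element totals:
  C: 9
  H: 18
  O: 1
Molecular formula: C9H18O.
  M = 9(12.0) + 18(1.007825) + 15.994915
    = 108.000000 + 18.140850 + 15.994915 = 142.135765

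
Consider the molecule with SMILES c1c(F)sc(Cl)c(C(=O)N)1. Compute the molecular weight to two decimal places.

Atom tally by fragment:
  thiophene ring core → C:4 H:4 S:1
  (− 3 ring H displaced by substituents)
  + F → F:1
  + Cl → Cl:1
  + CONH2 → C:1 H:2 O:1 N:1
Element totals:
  C: 5
  H: 3
  Cl: 1
  F: 1
  N: 1
  O: 1
  S: 1
Molecular formula: C5H3ClFNOS.
  M = 5(12.011) + 3(1.008) + 35.45 + 18.998 + 14.007 + 15.999 + 32.06
    = 60.055 + 3.024 + 35.450 + 18.998 + 14.007 + 15.999 + 32.060 = 179.593

179.59 g/mol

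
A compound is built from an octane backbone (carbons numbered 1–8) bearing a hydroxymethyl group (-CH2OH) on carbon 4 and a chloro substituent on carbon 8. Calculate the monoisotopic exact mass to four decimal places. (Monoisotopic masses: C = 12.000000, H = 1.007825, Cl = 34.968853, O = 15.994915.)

178.1124

Atom tally by fragment:
  CH3 → C:1 H:3
  CH2 → C:1 H:2
  CH2 → C:1 H:2
  CH(CH2OH) → C:2 H:4 O:1
  CH2 → C:1 H:2
  CH2 → C:1 H:2
  CH2 → C:1 H:2
  CH2Cl → C:1 H:2 Cl:1
Element totals:
  C: 9
  H: 19
  Cl: 1
  O: 1
Molecular formula: C9H19ClO.
  M = 9(12.0) + 19(1.007825) + 34.968853 + 15.994915
    = 108.000000 + 19.148675 + 34.968853 + 15.994915 = 178.112443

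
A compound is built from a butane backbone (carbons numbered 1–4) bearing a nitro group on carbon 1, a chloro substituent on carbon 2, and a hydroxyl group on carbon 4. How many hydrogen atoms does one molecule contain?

8

Atom tally by fragment:
  O2NCH2 → C:1 H:2 N:1 O:2
  CH(Cl) → C:1 H:1 Cl:1
  CH2 → C:1 H:2
  CH2OH → C:1 H:3 O:1
Element totals:
  C: 4
  H: 8
  Cl: 1
  N: 1
  O: 3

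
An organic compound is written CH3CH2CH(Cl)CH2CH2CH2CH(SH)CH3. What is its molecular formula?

C8H17ClS

Element totals:
  C: 8
  H: 17
  Cl: 1
  S: 1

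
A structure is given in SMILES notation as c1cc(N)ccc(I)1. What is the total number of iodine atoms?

1

Atom tally by fragment:
  benzene ring core → C:6 H:6
  (− 2 ring H displaced by substituents)
  + NH2 → N:1 H:2
  + I → I:1
Element totals:
  C: 6
  H: 6
  I: 1
  N: 1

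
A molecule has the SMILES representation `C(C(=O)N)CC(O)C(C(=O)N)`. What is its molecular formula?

C6H12N2O3

Atom tally by fragment:
  H2NOCCH2 → C:2 H:4 O:1 N:1
  CH2 → C:1 H:2
  CH(OH) → C:1 H:2 O:1
  CH2CONH2 → C:2 H:4 O:1 N:1
Element totals:
  C: 6
  H: 12
  N: 2
  O: 3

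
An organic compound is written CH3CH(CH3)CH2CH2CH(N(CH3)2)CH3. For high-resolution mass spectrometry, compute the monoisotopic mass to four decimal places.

143.1674

Atom tally by fragment:
  CH3 → C:1 H:3
  CH(CH3) → C:2 H:4
  CH2 → C:1 H:2
  CH2 → C:1 H:2
  CH(N(CH3)2) → C:3 H:7 N:1
  CH3 → C:1 H:3
Element totals:
  C: 9
  H: 21
  N: 1
Molecular formula: C9H21N.
  M = 9(12.0) + 21(1.007825) + 14.003074
    = 108.000000 + 21.164325 + 14.003074 = 143.167399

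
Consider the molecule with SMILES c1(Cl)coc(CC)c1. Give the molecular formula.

Atom tally by fragment:
  furan ring core → C:4 H:4 O:1
  (− 2 ring H displaced by substituents)
  + Cl → Cl:1
  + C2H5 → C:2 H:5
Element totals:
  C: 6
  H: 7
  Cl: 1
  O: 1

C6H7ClO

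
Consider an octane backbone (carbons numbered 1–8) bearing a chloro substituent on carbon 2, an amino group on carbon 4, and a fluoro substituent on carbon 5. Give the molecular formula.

C8H17ClFN

Atom tally by fragment:
  CH3 → C:1 H:3
  CH(Cl) → C:1 H:1 Cl:1
  CH2 → C:1 H:2
  CH(NH2) → C:1 H:3 N:1
  CH(F) → C:1 H:1 F:1
  CH2 → C:1 H:2
  CH2 → C:1 H:2
  CH3 → C:1 H:3
Element totals:
  C: 8
  H: 17
  Cl: 1
  F: 1
  N: 1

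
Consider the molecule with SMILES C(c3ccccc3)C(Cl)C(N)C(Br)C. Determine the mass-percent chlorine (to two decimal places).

12.82%

Atom tally by fragment:
  C6H5CH2 → C:7 H:7
  CH(Cl) → C:1 H:1 Cl:1
  CH(NH2) → C:1 H:3 N:1
  CH(Br) → C:1 H:1 Br:1
  CH3 → C:1 H:3
Element totals:
  C: 11
  H: 15
  Br: 1
  Cl: 1
  N: 1
Molecular formula: C11H15BrClN.
Molar mass = 276.602 g/mol.
Mass from Cl: 1 × 35.45 = 35.450 g/mol.
%Cl = 35.450 / 276.602 × 100 = 12.82%.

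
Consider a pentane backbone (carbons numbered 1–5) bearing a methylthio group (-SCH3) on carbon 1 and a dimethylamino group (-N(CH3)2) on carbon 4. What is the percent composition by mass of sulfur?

Atom tally by fragment:
  CH3SCH2 → C:2 H:5 S:1
  CH2 → C:1 H:2
  CH2 → C:1 H:2
  CH(N(CH3)2) → C:3 H:7 N:1
  CH3 → C:1 H:3
Element totals:
  C: 8
  H: 19
  N: 1
  S: 1
Molecular formula: C8H19NS.
Molar mass = 161.307 g/mol.
Mass from S: 1 × 32.06 = 32.060 g/mol.
%S = 32.060 / 161.307 × 100 = 19.88%.

19.88%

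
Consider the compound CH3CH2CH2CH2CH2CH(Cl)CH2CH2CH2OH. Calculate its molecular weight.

178.70 g/mol

Element totals:
  C: 9
  H: 19
  Cl: 1
  O: 1
Molecular formula: C9H19ClO.
  M = 9(12.011) + 19(1.008) + 35.45 + 15.999
    = 108.099 + 19.152 + 35.450 + 15.999 = 178.700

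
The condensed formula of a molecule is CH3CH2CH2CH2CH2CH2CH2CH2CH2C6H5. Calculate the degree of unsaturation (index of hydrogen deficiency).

Element totals:
  C: 15
  H: 24
Molecular formula: C15H24.
DoU = (2C + 2 + N − H − X) / 2 = (2·15 + 2 + 0 − 24 − 0) / 2 = 4.

4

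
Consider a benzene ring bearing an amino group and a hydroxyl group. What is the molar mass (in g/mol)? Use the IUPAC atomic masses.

Atom tally by fragment:
  benzene ring core → C:6 H:6
  (− 2 ring H displaced by substituents)
  + NH2 → N:1 H:2
  + OH → O:1 H:1
Element totals:
  C: 6
  H: 7
  N: 1
  O: 1
Molecular formula: C6H7NO.
  M = 6(12.011) + 7(1.008) + 14.007 + 15.999
    = 72.066 + 7.056 + 14.007 + 15.999 = 109.128

109.13 g/mol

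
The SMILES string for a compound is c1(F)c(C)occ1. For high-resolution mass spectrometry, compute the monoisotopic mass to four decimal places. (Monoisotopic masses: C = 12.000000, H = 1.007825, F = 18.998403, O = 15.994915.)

Atom tally by fragment:
  furan ring core → C:4 H:4 O:1
  (− 2 ring H displaced by substituents)
  + F → F:1
  + CH3 → C:1 H:3
Element totals:
  C: 5
  H: 5
  F: 1
  O: 1
Molecular formula: C5H5FO.
  M = 5(12.0) + 5(1.007825) + 18.998403 + 15.994915
    = 60.000000 + 5.039125 + 18.998403 + 15.994915 = 100.032443

100.0324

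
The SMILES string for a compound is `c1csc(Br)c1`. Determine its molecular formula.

Atom tally by fragment:
  thiophene ring core → C:4 H:4 S:1
  (− 1 ring H displaced by substituents)
  + Br → Br:1
Element totals:
  C: 4
  H: 3
  Br: 1
  S: 1

C4H3BrS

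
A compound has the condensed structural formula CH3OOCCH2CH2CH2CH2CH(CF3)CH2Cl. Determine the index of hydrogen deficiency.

1

Atom tally by fragment:
  CH3OOCCH2 → C:3 H:5 O:2
  CH2 → C:1 H:2
  CH2 → C:1 H:2
  CH2 → C:1 H:2
  CH(CF3) → C:2 H:1 F:3
  CH2Cl → C:1 H:2 Cl:1
Element totals:
  C: 9
  H: 14
  Cl: 1
  F: 3
  O: 2
Molecular formula: C9H14ClF3O2.
DoU = (2C + 2 + N − H − X) / 2 = (2·9 + 2 + 0 − 14 − 4) / 2 = 1.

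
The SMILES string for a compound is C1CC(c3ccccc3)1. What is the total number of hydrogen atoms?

10

Atom tally by fragment:
  cyclopropane ring core → C:3 H:6
  (− 1 ring H displaced by substituents)
  + C6H5 → C:6 H:5
Element totals:
  C: 9
  H: 10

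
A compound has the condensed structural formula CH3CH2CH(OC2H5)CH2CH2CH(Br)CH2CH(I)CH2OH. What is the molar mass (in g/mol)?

393.10 g/mol

Atom tally by fragment:
  CH3 → C:1 H:3
  CH2 → C:1 H:2
  CH(OC2H5) → C:3 H:6 O:1
  CH2 → C:1 H:2
  CH2 → C:1 H:2
  CH(Br) → C:1 H:1 Br:1
  CH2 → C:1 H:2
  CH(I) → C:1 H:1 I:1
  CH2OH → C:1 H:3 O:1
Element totals:
  C: 11
  H: 22
  Br: 1
  I: 1
  O: 2
Molecular formula: C11H22BrIO2.
  M = 11(12.011) + 22(1.008) + 79.904 + 126.904 + 2(15.999)
    = 132.121 + 22.176 + 79.904 + 126.904 + 31.998 = 393.103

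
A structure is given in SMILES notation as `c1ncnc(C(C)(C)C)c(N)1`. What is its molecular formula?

C8H13N3

Atom tally by fragment:
  pyrimidine ring core → C:4 H:4 N:2
  (− 2 ring H displaced by substituents)
  + C(CH3)3 → C:4 H:9
  + NH2 → N:1 H:2
Element totals:
  C: 8
  H: 13
  N: 3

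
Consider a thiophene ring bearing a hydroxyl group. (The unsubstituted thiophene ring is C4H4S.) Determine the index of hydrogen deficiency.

3

Atom tally by fragment:
  thiophene ring core → C:4 H:4 S:1
  (− 1 ring H displaced by substituents)
  + OH → O:1 H:1
Element totals:
  C: 4
  H: 4
  O: 1
  S: 1
Molecular formula: C4H4OS.
DoU = (2C + 2 + N − H − X) / 2 = (2·4 + 2 + 0 − 4 − 0) / 2 = 3.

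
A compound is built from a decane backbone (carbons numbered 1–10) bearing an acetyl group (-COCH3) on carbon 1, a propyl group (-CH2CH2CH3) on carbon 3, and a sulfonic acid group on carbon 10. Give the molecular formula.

C15H30O4S

Atom tally by fragment:
  CH3COCH2 → C:3 H:5 O:1
  CH2 → C:1 H:2
  CH(CH2CH2CH3) → C:4 H:8
  CH2 → C:1 H:2
  CH2 → C:1 H:2
  CH2 → C:1 H:2
  CH2 → C:1 H:2
  CH2 → C:1 H:2
  CH2 → C:1 H:2
  CH2SO3H → C:1 H:3 S:1 O:3
Element totals:
  C: 15
  H: 30
  O: 4
  S: 1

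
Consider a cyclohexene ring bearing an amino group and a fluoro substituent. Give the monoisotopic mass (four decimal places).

115.0797

Atom tally by fragment:
  cyclohexene ring core → C:6 H:10
  (− 2 ring H displaced by substituents)
  + NH2 → N:1 H:2
  + F → F:1
Element totals:
  C: 6
  H: 10
  F: 1
  N: 1
Molecular formula: C6H10FN.
  M = 6(12.0) + 10(1.007825) + 18.998403 + 14.003074
    = 72.000000 + 10.078250 + 18.998403 + 14.003074 = 115.079727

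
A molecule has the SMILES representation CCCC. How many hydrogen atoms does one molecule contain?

10

Atom tally by fragment:
  CH3 → C:1 H:3
  CH2 → C:1 H:2
  CH2 → C:1 H:2
  CH3 → C:1 H:3
Element totals:
  C: 4
  H: 10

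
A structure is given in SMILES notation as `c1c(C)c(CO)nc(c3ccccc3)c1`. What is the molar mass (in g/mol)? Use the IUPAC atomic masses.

199.25 g/mol

Atom tally by fragment:
  pyridine ring core → C:5 H:5 N:1
  (− 3 ring H displaced by substituents)
  + CH3 → C:1 H:3
  + CH2OH → C:1 H:3 O:1
  + C6H5 → C:6 H:5
Element totals:
  C: 13
  H: 13
  N: 1
  O: 1
Molecular formula: C13H13NO.
  M = 13(12.011) + 13(1.008) + 14.007 + 15.999
    = 156.143 + 13.104 + 14.007 + 15.999 = 199.253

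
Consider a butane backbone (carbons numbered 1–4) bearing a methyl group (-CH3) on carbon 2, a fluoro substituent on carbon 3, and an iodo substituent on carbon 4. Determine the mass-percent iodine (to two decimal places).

58.74%

Atom tally by fragment:
  CH3 → C:1 H:3
  CH(CH3) → C:2 H:4
  CH(F) → C:1 H:1 F:1
  CH2I → C:1 H:2 I:1
Element totals:
  C: 5
  H: 10
  F: 1
  I: 1
Molecular formula: C5H10FI.
Molar mass = 216.037 g/mol.
Mass from I: 1 × 126.904 = 126.904 g/mol.
%I = 126.904 / 216.037 × 100 = 58.74%.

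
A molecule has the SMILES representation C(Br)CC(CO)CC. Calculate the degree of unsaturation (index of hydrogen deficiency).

0

Atom tally by fragment:
  BrCH2 → C:1 H:2 Br:1
  CH2 → C:1 H:2
  CH(CH2OH) → C:2 H:4 O:1
  CH2 → C:1 H:2
  CH3 → C:1 H:3
Element totals:
  C: 6
  H: 13
  Br: 1
  O: 1
Molecular formula: C6H13BrO.
DoU = (2C + 2 + N − H − X) / 2 = (2·6 + 2 + 0 − 13 − 1) / 2 = 0.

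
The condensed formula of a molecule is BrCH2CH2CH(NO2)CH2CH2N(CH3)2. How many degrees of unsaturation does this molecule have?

Atom tally by fragment:
  BrCH2 → C:1 H:2 Br:1
  CH2 → C:1 H:2
  CH(NO2) → C:1 H:1 N:1 O:2
  CH2 → C:1 H:2
  CH2N(CH3)2 → C:3 H:8 N:1
Element totals:
  C: 7
  H: 15
  Br: 1
  N: 2
  O: 2
Molecular formula: C7H15BrN2O2.
DoU = (2C + 2 + N − H − X) / 2 = (2·7 + 2 + 2 − 15 − 1) / 2 = 1.

1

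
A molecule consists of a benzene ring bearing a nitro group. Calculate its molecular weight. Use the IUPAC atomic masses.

Atom tally by fragment:
  benzene ring core → C:6 H:6
  (− 1 ring H displaced by substituents)
  + NO2 → N:1 O:2
Element totals:
  C: 6
  H: 5
  N: 1
  O: 2
Molecular formula: C6H5NO2.
  M = 6(12.011) + 5(1.008) + 14.007 + 2(15.999)
    = 72.066 + 5.040 + 14.007 + 31.998 = 123.111

123.11 g/mol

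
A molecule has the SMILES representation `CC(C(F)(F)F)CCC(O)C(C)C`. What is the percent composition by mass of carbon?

Atom tally by fragment:
  CH3 → C:1 H:3
  CH(CF3) → C:2 H:1 F:3
  CH2 → C:1 H:2
  CH2 → C:1 H:2
  CH(OH) → C:1 H:2 O:1
  CH(CH3) → C:2 H:4
  CH3 → C:1 H:3
Element totals:
  C: 9
  H: 17
  F: 3
  O: 1
Molecular formula: C9H17F3O.
Molar mass = 198.228 g/mol.
Mass from C: 9 × 12.011 = 108.099 g/mol.
%C = 108.099 / 198.228 × 100 = 54.53%.

54.53%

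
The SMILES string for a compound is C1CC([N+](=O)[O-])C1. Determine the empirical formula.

C4H7NO2

Atom tally by fragment:
  cyclobutane ring core → C:4 H:8
  (− 1 ring H displaced by substituents)
  + NO2 → N:1 O:2
Element totals:
  C: 4
  H: 7
  N: 1
  O: 2
Molecular formula: C4H7NO2.
gcd of subscripts (4, 7, 1, 2) = 1, so the empirical formula equals the molecular formula.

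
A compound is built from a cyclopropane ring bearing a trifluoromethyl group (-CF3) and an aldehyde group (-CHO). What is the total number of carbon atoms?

5

Atom tally by fragment:
  cyclopropane ring core → C:3 H:6
  (− 2 ring H displaced by substituents)
  + CF3 → C:1 F:3
  + CHO → C:1 H:1 O:1
Element totals:
  C: 5
  H: 5
  F: 3
  O: 1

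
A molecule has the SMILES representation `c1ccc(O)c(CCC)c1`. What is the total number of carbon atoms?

9

Atom tally by fragment:
  benzene ring core → C:6 H:6
  (− 2 ring H displaced by substituents)
  + OH → O:1 H:1
  + CH2CH2CH3 → C:3 H:7
Element totals:
  C: 9
  H: 12
  O: 1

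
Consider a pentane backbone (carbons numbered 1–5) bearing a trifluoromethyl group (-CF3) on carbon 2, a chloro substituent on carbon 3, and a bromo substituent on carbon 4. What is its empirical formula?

C6H9BrClF3

Atom tally by fragment:
  CH3 → C:1 H:3
  CH(CF3) → C:2 H:1 F:3
  CH(Cl) → C:1 H:1 Cl:1
  CH(Br) → C:1 H:1 Br:1
  CH3 → C:1 H:3
Element totals:
  C: 6
  H: 9
  Br: 1
  Cl: 1
  F: 3
Molecular formula: C6H9BrClF3.
gcd of subscripts (1, 6, 1, 3, 9) = 1, so the empirical formula equals the molecular formula.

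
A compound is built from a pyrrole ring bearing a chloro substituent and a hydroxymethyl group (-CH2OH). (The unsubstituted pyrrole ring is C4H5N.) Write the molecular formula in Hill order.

C5H6ClNO

Atom tally by fragment:
  pyrrole ring core → C:4 H:5 N:1
  (− 2 ring H displaced by substituents)
  + Cl → Cl:1
  + CH2OH → C:1 H:3 O:1
Element totals:
  C: 5
  H: 6
  Cl: 1
  N: 1
  O: 1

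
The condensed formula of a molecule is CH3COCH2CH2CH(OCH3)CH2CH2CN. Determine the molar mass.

Atom tally by fragment:
  CH3COCH2 → C:3 H:5 O:1
  CH2 → C:1 H:2
  CH(OCH3) → C:2 H:4 O:1
  CH2 → C:1 H:2
  CH2CN → C:2 H:2 N:1
Element totals:
  C: 9
  H: 15
  N: 1
  O: 2
Molecular formula: C9H15NO2.
  M = 9(12.011) + 15(1.008) + 14.007 + 2(15.999)
    = 108.099 + 15.120 + 14.007 + 31.998 = 169.224

169.22 g/mol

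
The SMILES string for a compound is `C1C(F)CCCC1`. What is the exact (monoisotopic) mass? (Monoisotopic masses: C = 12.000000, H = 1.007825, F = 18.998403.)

102.0845

Atom tally by fragment:
  cyclohexane ring core → C:6 H:12
  (− 1 ring H displaced by substituents)
  + F → F:1
Element totals:
  C: 6
  H: 11
  F: 1
Molecular formula: C6H11F.
  M = 6(12.0) + 11(1.007825) + 18.998403
    = 72.000000 + 11.086075 + 18.998403 = 102.084478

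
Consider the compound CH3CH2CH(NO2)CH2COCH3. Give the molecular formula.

C6H11NO3

Element totals:
  C: 6
  H: 11
  N: 1
  O: 3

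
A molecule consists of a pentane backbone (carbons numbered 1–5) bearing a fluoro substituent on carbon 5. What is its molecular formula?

Atom tally by fragment:
  CH3 → C:1 H:3
  CH2 → C:1 H:2
  CH2 → C:1 H:2
  CH2 → C:1 H:2
  CH2F → C:1 H:2 F:1
Element totals:
  C: 5
  H: 11
  F: 1

C5H11F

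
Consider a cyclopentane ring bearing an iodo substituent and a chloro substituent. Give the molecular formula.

C5H8ClI

Atom tally by fragment:
  cyclopentane ring core → C:5 H:10
  (− 2 ring H displaced by substituents)
  + I → I:1
  + Cl → Cl:1
Element totals:
  C: 5
  H: 8
  Cl: 1
  I: 1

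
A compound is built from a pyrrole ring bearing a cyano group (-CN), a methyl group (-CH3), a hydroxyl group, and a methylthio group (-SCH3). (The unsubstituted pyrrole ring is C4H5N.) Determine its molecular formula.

Atom tally by fragment:
  pyrrole ring core → C:4 H:5 N:1
  (− 4 ring H displaced by substituents)
  + CN → C:1 N:1
  + CH3 → C:1 H:3
  + OH → O:1 H:1
  + SCH3 → C:1 H:3 S:1
Element totals:
  C: 7
  H: 8
  N: 2
  O: 1
  S: 1

C7H8N2OS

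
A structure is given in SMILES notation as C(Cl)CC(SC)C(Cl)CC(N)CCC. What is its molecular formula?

Atom tally by fragment:
  ClCH2 → C:1 H:2 Cl:1
  CH2 → C:1 H:2
  CH(SCH3) → C:2 H:4 S:1
  CH(Cl) → C:1 H:1 Cl:1
  CH2 → C:1 H:2
  CH(NH2) → C:1 H:3 N:1
  CH2 → C:1 H:2
  CH2 → C:1 H:2
  CH3 → C:1 H:3
Element totals:
  C: 10
  H: 21
  Cl: 2
  N: 1
  S: 1

C10H21Cl2NS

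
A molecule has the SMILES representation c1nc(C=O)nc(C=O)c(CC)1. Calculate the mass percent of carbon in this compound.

Atom tally by fragment:
  pyrimidine ring core → C:4 H:4 N:2
  (− 3 ring H displaced by substituents)
  + CHO → C:1 H:1 O:1
  + CHO → C:1 H:1 O:1
  + C2H5 → C:2 H:5
Element totals:
  C: 8
  H: 8
  N: 2
  O: 2
Molecular formula: C8H8N2O2.
Molar mass = 164.164 g/mol.
Mass from C: 8 × 12.011 = 96.088 g/mol.
%C = 96.088 / 164.164 × 100 = 58.53%.

58.53%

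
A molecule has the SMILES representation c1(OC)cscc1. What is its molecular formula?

C5H6OS

Atom tally by fragment:
  thiophene ring core → C:4 H:4 S:1
  (− 1 ring H displaced by substituents)
  + OCH3 → C:1 H:3 O:1
Element totals:
  C: 5
  H: 6
  O: 1
  S: 1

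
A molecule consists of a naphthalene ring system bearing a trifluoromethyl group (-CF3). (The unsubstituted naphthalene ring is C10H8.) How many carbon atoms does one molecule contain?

11

Atom tally by fragment:
  naphthalene ring system core → C:10 H:8
  (− 1 ring H displaced by substituents)
  + CF3 → C:1 F:3
Element totals:
  C: 11
  H: 7
  F: 3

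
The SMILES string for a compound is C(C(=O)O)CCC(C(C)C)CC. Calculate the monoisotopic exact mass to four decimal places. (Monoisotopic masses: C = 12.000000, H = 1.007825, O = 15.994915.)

172.1463

Atom tally by fragment:
  HOOCCH2 → C:2 H:3 O:2
  CH2 → C:1 H:2
  CH2 → C:1 H:2
  CH(CH(CH3)2) → C:4 H:8
  CH2 → C:1 H:2
  CH3 → C:1 H:3
Element totals:
  C: 10
  H: 20
  O: 2
Molecular formula: C10H20O2.
  M = 10(12.0) + 20(1.007825) + 2(15.994915)
    = 120.000000 + 20.156500 + 31.989830 = 172.146330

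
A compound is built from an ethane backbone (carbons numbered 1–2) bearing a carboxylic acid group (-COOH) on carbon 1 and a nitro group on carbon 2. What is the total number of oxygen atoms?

4

Atom tally by fragment:
  HOOCCH2 → C:2 H:3 O:2
  CH2NO2 → C:1 H:2 N:1 O:2
Element totals:
  C: 3
  H: 5
  N: 1
  O: 4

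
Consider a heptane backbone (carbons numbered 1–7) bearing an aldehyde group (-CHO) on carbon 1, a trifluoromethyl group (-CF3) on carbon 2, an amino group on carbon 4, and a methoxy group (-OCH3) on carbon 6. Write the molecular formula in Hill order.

C10H18F3NO2

Atom tally by fragment:
  OHCCH2 → C:2 H:3 O:1
  CH(CF3) → C:2 H:1 F:3
  CH2 → C:1 H:2
  CH(NH2) → C:1 H:3 N:1
  CH2 → C:1 H:2
  CH(OCH3) → C:2 H:4 O:1
  CH3 → C:1 H:3
Element totals:
  C: 10
  H: 18
  F: 3
  N: 1
  O: 2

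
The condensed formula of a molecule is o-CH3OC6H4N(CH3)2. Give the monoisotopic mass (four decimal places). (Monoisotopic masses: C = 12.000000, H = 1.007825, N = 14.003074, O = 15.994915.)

151.0997

Atom tally by fragment:
  benzene ring core → C:6 H:6
  (− 2 ring H displaced by substituents)
  + OCH3 → C:1 H:3 O:1
  + N(CH3)2 → N:1 C:2 H:6
Element totals:
  C: 9
  H: 13
  N: 1
  O: 1
Molecular formula: C9H13NO.
  M = 9(12.0) + 13(1.007825) + 14.003074 + 15.994915
    = 108.000000 + 13.101725 + 14.003074 + 15.994915 = 151.099714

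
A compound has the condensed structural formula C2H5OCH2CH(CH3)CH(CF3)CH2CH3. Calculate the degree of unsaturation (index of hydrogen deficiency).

Element totals:
  C: 9
  H: 17
  F: 3
  O: 1
Molecular formula: C9H17F3O.
DoU = (2C + 2 + N − H − X) / 2 = (2·9 + 2 + 0 − 17 − 3) / 2 = 0.

0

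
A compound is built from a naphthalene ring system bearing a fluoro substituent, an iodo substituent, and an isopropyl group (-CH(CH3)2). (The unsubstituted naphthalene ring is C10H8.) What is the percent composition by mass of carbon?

49.70%

Atom tally by fragment:
  naphthalene ring system core → C:10 H:8
  (− 3 ring H displaced by substituents)
  + F → F:1
  + I → I:1
  + CH(CH3)2 → C:3 H:7
Element totals:
  C: 13
  H: 12
  F: 1
  I: 1
Molecular formula: C13H12FI.
Molar mass = 314.141 g/mol.
Mass from C: 13 × 12.011 = 156.143 g/mol.
%C = 156.143 / 314.141 × 100 = 49.70%.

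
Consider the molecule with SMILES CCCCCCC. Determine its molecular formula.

C7H16

Atom tally by fragment:
  CH3 → C:1 H:3
  CH2 → C:1 H:2
  CH2 → C:1 H:2
  CH2 → C:1 H:2
  CH2 → C:1 H:2
  CH2 → C:1 H:2
  CH3 → C:1 H:3
Element totals:
  C: 7
  H: 16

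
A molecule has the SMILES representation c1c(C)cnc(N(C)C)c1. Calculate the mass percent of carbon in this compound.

Atom tally by fragment:
  pyridine ring core → C:5 H:5 N:1
  (− 2 ring H displaced by substituents)
  + CH3 → C:1 H:3
  + N(CH3)2 → N:1 C:2 H:6
Element totals:
  C: 8
  H: 12
  N: 2
Molecular formula: C8H12N2.
Molar mass = 136.198 g/mol.
Mass from C: 8 × 12.011 = 96.088 g/mol.
%C = 96.088 / 136.198 × 100 = 70.55%.

70.55%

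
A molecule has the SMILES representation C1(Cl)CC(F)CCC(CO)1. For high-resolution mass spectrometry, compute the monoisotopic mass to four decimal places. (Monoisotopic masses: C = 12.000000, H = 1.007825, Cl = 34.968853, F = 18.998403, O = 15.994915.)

166.0561

Atom tally by fragment:
  cyclohexane ring core → C:6 H:12
  (− 3 ring H displaced by substituents)
  + Cl → Cl:1
  + F → F:1
  + CH2OH → C:1 H:3 O:1
Element totals:
  C: 7
  H: 12
  Cl: 1
  F: 1
  O: 1
Molecular formula: C7H12ClFO.
  M = 7(12.0) + 12(1.007825) + 34.968853 + 18.998403 + 15.994915
    = 84.000000 + 12.093900 + 34.968853 + 18.998403 + 15.994915 = 166.056071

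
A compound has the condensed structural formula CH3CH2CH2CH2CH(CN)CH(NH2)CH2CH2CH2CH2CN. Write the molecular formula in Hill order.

C12H21N3

Atom tally by fragment:
  CH3 → C:1 H:3
  CH2 → C:1 H:2
  CH2 → C:1 H:2
  CH2 → C:1 H:2
  CH(CN) → C:2 H:1 N:1
  CH(NH2) → C:1 H:3 N:1
  CH2 → C:1 H:2
  CH2 → C:1 H:2
  CH2 → C:1 H:2
  CH2CN → C:2 H:2 N:1
Element totals:
  C: 12
  H: 21
  N: 3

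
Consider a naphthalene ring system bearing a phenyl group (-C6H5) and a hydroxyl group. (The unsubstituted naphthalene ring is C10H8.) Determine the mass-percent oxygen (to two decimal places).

7.26%

Atom tally by fragment:
  naphthalene ring system core → C:10 H:8
  (− 2 ring H displaced by substituents)
  + C6H5 → C:6 H:5
  + OH → O:1 H:1
Element totals:
  C: 16
  H: 12
  O: 1
Molecular formula: C16H12O.
Molar mass = 220.271 g/mol.
Mass from O: 1 × 15.999 = 15.999 g/mol.
%O = 15.999 / 220.271 × 100 = 7.26%.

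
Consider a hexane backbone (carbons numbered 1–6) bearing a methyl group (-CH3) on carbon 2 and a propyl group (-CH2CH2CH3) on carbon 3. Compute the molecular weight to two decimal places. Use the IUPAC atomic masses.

142.29 g/mol

Atom tally by fragment:
  CH3 → C:1 H:3
  CH(CH3) → C:2 H:4
  CH(CH2CH2CH3) → C:4 H:8
  CH2 → C:1 H:2
  CH2 → C:1 H:2
  CH3 → C:1 H:3
Element totals:
  C: 10
  H: 22
Molecular formula: C10H22.
  M = 10(12.011) + 22(1.008)
    = 120.110 + 22.176 = 142.286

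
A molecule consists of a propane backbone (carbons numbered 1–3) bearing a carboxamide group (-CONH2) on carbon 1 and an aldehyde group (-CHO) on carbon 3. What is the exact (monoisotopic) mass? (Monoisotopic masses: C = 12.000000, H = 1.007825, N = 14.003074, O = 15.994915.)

115.0633

Atom tally by fragment:
  H2NOCCH2 → C:2 H:4 O:1 N:1
  CH2 → C:1 H:2
  CH2CHO → C:2 H:3 O:1
Element totals:
  C: 5
  H: 9
  N: 1
  O: 2
Molecular formula: C5H9NO2.
  M = 5(12.0) + 9(1.007825) + 14.003074 + 2(15.994915)
    = 60.000000 + 9.070425 + 14.003074 + 31.989830 = 115.063329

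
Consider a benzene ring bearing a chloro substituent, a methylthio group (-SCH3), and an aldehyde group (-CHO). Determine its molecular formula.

Atom tally by fragment:
  benzene ring core → C:6 H:6
  (− 3 ring H displaced by substituents)
  + Cl → Cl:1
  + SCH3 → C:1 H:3 S:1
  + CHO → C:1 H:1 O:1
Element totals:
  C: 8
  H: 7
  Cl: 1
  O: 1
  S: 1

C8H7ClOS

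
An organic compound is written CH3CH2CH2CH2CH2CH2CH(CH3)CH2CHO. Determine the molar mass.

Atom tally by fragment:
  CH3 → C:1 H:3
  CH2 → C:1 H:2
  CH2 → C:1 H:2
  CH2 → C:1 H:2
  CH2 → C:1 H:2
  CH2 → C:1 H:2
  CH(CH3) → C:2 H:4
  CH2CHO → C:2 H:3 O:1
Element totals:
  C: 10
  H: 20
  O: 1
Molecular formula: C10H20O.
  M = 10(12.011) + 20(1.008) + 15.999
    = 120.110 + 20.160 + 15.999 = 156.269

156.27 g/mol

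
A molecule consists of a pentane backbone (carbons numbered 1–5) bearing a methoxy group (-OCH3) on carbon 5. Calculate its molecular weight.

102.18 g/mol

Atom tally by fragment:
  CH3 → C:1 H:3
  CH2 → C:1 H:2
  CH2 → C:1 H:2
  CH2 → C:1 H:2
  CH2OCH3 → C:2 H:5 O:1
Element totals:
  C: 6
  H: 14
  O: 1
Molecular formula: C6H14O.
  M = 6(12.011) + 14(1.008) + 15.999
    = 72.066 + 14.112 + 15.999 = 102.177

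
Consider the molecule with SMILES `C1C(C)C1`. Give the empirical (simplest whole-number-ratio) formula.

CH2

Atom tally by fragment:
  cyclopropane ring core → C:3 H:6
  (− 1 ring H displaced by substituents)
  + CH3 → C:1 H:3
Element totals:
  C: 4
  H: 8
Molecular formula: C4H8.
gcd of subscripts = 4; dividing each by 4:
  C: 4/4 = 1
  H: 8/4 = 2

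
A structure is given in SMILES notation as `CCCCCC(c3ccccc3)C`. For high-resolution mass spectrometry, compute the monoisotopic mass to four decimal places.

176.1565

Atom tally by fragment:
  CH3 → C:1 H:3
  CH2 → C:1 H:2
  CH2 → C:1 H:2
  CH2 → C:1 H:2
  CH2 → C:1 H:2
  CH(C6H5) → C:7 H:6
  CH3 → C:1 H:3
Element totals:
  C: 13
  H: 20
Molecular formula: C13H20.
  M = 13(12.0) + 20(1.007825)
    = 156.000000 + 20.156500 = 176.156500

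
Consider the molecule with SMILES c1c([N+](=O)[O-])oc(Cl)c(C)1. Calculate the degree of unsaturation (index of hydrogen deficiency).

Atom tally by fragment:
  furan ring core → C:4 H:4 O:1
  (− 3 ring H displaced by substituents)
  + NO2 → N:1 O:2
  + Cl → Cl:1
  + CH3 → C:1 H:3
Element totals:
  C: 5
  H: 4
  Cl: 1
  N: 1
  O: 3
Molecular formula: C5H4ClNO3.
DoU = (2C + 2 + N − H − X) / 2 = (2·5 + 2 + 1 − 4 − 1) / 2 = 4.

4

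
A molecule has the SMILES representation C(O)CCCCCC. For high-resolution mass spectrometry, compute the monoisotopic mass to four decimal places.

116.1201

Atom tally by fragment:
  HOCH2 → C:1 H:3 O:1
  CH2 → C:1 H:2
  CH2 → C:1 H:2
  CH2 → C:1 H:2
  CH2 → C:1 H:2
  CH2 → C:1 H:2
  CH3 → C:1 H:3
Element totals:
  C: 7
  H: 16
  O: 1
Molecular formula: C7H16O.
  M = 7(12.0) + 16(1.007825) + 15.994915
    = 84.000000 + 16.125200 + 15.994915 = 116.120115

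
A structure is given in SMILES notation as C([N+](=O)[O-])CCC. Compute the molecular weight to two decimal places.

103.12 g/mol

Atom tally by fragment:
  O2NCH2 → C:1 H:2 N:1 O:2
  CH2 → C:1 H:2
  CH2 → C:1 H:2
  CH3 → C:1 H:3
Element totals:
  C: 4
  H: 9
  N: 1
  O: 2
Molecular formula: C4H9NO2.
  M = 4(12.011) + 9(1.008) + 14.007 + 2(15.999)
    = 48.044 + 9.072 + 14.007 + 31.998 = 103.121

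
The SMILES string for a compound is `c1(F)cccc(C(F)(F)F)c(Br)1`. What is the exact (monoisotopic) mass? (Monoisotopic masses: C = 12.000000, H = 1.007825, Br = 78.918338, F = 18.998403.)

241.9354

Atom tally by fragment:
  benzene ring core → C:6 H:6
  (− 3 ring H displaced by substituents)
  + F → F:1
  + CF3 → C:1 F:3
  + Br → Br:1
Element totals:
  C: 7
  H: 3
  Br: 1
  F: 4
Molecular formula: C7H3BrF4.
  M = 7(12.0) + 3(1.007825) + 78.918338 + 4(18.998403)
    = 84.000000 + 3.023475 + 78.918338 + 75.993612 = 241.935425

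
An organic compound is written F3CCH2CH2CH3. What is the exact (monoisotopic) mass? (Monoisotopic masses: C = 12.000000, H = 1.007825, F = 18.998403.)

112.0500

Element totals:
  C: 4
  H: 7
  F: 3
Molecular formula: C4H7F3.
  M = 4(12.0) + 7(1.007825) + 3(18.998403)
    = 48.000000 + 7.054775 + 56.995209 = 112.049984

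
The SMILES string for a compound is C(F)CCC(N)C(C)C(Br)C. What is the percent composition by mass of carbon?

Atom tally by fragment:
  FCH2 → C:1 H:2 F:1
  CH2 → C:1 H:2
  CH2 → C:1 H:2
  CH(NH2) → C:1 H:3 N:1
  CH(CH3) → C:2 H:4
  CH(Br) → C:1 H:1 Br:1
  CH3 → C:1 H:3
Element totals:
  C: 8
  H: 17
  Br: 1
  F: 1
  N: 1
Molecular formula: C8H17BrFN.
Molar mass = 226.133 g/mol.
Mass from C: 8 × 12.011 = 96.088 g/mol.
%C = 96.088 / 226.133 × 100 = 42.49%.

42.49%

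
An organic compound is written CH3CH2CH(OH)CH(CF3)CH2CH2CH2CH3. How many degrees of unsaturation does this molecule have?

Atom tally by fragment:
  CH3 → C:1 H:3
  CH2 → C:1 H:2
  CH(OH) → C:1 H:2 O:1
  CH(CF3) → C:2 H:1 F:3
  CH2 → C:1 H:2
  CH2 → C:1 H:2
  CH2 → C:1 H:2
  CH3 → C:1 H:3
Element totals:
  C: 9
  H: 17
  F: 3
  O: 1
Molecular formula: C9H17F3O.
DoU = (2C + 2 + N − H − X) / 2 = (2·9 + 2 + 0 − 17 − 3) / 2 = 0.

0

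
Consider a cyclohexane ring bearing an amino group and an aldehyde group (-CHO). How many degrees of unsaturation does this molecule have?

2

Atom tally by fragment:
  cyclohexane ring core → C:6 H:12
  (− 2 ring H displaced by substituents)
  + NH2 → N:1 H:2
  + CHO → C:1 H:1 O:1
Element totals:
  C: 7
  H: 13
  N: 1
  O: 1
Molecular formula: C7H13NO.
DoU = (2C + 2 + N − H − X) / 2 = (2·7 + 2 + 1 − 13 − 0) / 2 = 2.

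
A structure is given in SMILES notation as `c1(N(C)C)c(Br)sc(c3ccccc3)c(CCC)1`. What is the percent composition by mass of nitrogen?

Atom tally by fragment:
  thiophene ring core → C:4 H:4 S:1
  (− 4 ring H displaced by substituents)
  + N(CH3)2 → N:1 C:2 H:6
  + Br → Br:1
  + C6H5 → C:6 H:5
  + CH2CH2CH3 → C:3 H:7
Element totals:
  C: 15
  H: 18
  Br: 1
  N: 1
  S: 1
Molecular formula: C15H18BrNS.
Molar mass = 324.280 g/mol.
Mass from N: 1 × 14.007 = 14.007 g/mol.
%N = 14.007 / 324.280 × 100 = 4.32%.

4.32%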